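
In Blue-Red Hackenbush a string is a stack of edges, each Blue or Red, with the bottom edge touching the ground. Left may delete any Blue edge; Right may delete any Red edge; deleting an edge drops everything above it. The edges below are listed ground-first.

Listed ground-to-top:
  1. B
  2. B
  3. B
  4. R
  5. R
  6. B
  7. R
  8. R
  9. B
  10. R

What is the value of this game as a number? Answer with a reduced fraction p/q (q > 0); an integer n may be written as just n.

293/128

Prefix values for B B B R R B R R B R via {L|R} + simplicity:
step 1: add B to get B; options L={ 0 } R={ none } = 1
step 2: add B to get BB; options L={ 0,1 } R={ none } = 2
step 3: add B to get BBB; options L={ 0,1,2 } R={ none } = 3
step 4: add R to get BBBR; options L={ 0,1,2 } R={ 3 } = 5/2
step 5: add R to get BBBRR; options L={ 0,1,2 } R={ 5/2,3 } = 9/4
step 6: add B to get BBBRRB; options L={ 0,1,2,9/4 } R={ 5/2,3 } = 19/8
step 7: add R to get BBBRRBR; options L={ 0,1,2,9/4 } R={ 19/8,5/2,3 } = 37/16
step 8: add R to get BBBRRBRR; options L={ 0,1,2,9/4 } R={ 37/16,19/8,5/2,3 } = 73/32
step 9: add B to get BBBRRBRRB; options L={ 0,1,2,9/4,73/32 } R={ 37/16,19/8,5/2,3 } = 147/64
step 10: add R to get BBBRRBRRBR; options L={ 0,1,2,9/4,73/32 } R={ 147/64,37/16,19/8,5/2,3 } = 293/128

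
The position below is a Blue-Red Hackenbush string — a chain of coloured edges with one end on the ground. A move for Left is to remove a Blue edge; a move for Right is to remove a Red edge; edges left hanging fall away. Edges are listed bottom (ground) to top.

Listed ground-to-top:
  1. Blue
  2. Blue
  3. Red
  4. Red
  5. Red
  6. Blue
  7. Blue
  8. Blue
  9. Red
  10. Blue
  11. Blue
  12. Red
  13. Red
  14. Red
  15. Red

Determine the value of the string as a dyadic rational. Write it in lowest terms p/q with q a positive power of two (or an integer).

Prefix values for Blue Blue Red Red Red Blue Blue Blue Red Blue Blue Red Red Red Red via {L|R} + simplicity:
1 of 15 · B · max L 0 · min R +∞ -> 1
2 of 15 · BB · max L 1 · min R +∞ -> 2
3 of 15 · BBR · max L 1 · min R 2 -> 3/2
4 of 15 · BBRR · max L 1 · min R 3/2 -> 5/4
5 of 15 · BBRRR · max L 1 · min R 5/4 -> 9/8
6 of 15 · BBRRRB · max L 9/8 · min R 5/4 -> 19/16
7 of 15 · BBRRRBB · max L 19/16 · min R 5/4 -> 39/32
8 of 15 · BBRRRBBB · max L 39/32 · min R 5/4 -> 79/64
9 of 15 · BBRRRBBBR · max L 39/32 · min R 79/64 -> 157/128
10 of 15 · BBRRRBBBRB · max L 157/128 · min R 79/64 -> 315/256
11 of 15 · BBRRRBBBRBB · max L 315/256 · min R 79/64 -> 631/512
12 of 15 · BBRRRBBBRBBR · max L 315/256 · min R 631/512 -> 1261/1024
13 of 15 · BBRRRBBBRBBRR · max L 315/256 · min R 1261/1024 -> 2521/2048
14 of 15 · BBRRRBBBRBBRRR · max L 315/256 · min R 2521/2048 -> 5041/4096
15 of 15 · BBRRRBBBRBBRRRR · max L 315/256 · min R 5041/4096 -> 10081/8192

10081/8192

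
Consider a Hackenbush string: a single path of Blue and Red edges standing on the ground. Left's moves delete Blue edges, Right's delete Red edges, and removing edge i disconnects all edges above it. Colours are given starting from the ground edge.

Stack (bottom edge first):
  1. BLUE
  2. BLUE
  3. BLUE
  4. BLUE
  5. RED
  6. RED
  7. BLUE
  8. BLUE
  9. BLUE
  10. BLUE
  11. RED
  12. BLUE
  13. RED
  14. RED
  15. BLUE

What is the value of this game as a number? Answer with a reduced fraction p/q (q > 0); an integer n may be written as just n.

step 1: add BLUE to get B; options L={ 0 } R={ — } so 1
step 2: add BLUE to get BB; options L={ 0 1 } R={ — } so 2
step 3: add BLUE to get BBB; options L={ 0 1 2 } R={ — } so 3
step 4: add BLUE to get BBBB; options L={ 0 1 2 3 } R={ — } so 4
step 5: add RED to get BBBBR; options L={ 0 1 2 3 } R={ 4 } so 7/2
step 6: add RED to get BBBBRR; options L={ 0 1 2 3 } R={ 7/2 4 } so 13/4
step 7: add BLUE to get BBBBRRB; options L={ 0 1 2 3 13/4 } R={ 7/2 4 } so 27/8
step 8: add BLUE to get BBBBRRBB; options L={ 0 1 2 3 13/4 27/8 } R={ 7/2 4 } so 55/16
step 9: add BLUE to get BBBBRRBBB; options L={ 0 1 2 3 13/4 27/8 55/16 } R={ 7/2 4 } so 111/32
step 10: add BLUE to get BBBBRRBBBB; options L={ 0 1 2 3 13/4 27/8 55/16 111/32 } R={ 7/2 4 } so 223/64
step 11: add RED to get BBBBRRBBBBR; options L={ 0 1 2 3 13/4 27/8 55/16 111/32 } R={ 223/64 7/2 4 } so 445/128
step 12: add BLUE to get BBBBRRBBBBRB; options L={ 0 1 2 3 13/4 27/8 55/16 111/32 445/128 } R={ 223/64 7/2 4 } so 891/256
step 13: add RED to get BBBBRRBBBBRBR; options L={ 0 1 2 3 13/4 27/8 55/16 111/32 445/128 } R={ 891/256 223/64 7/2 4 } so 1781/512
step 14: add RED to get BBBBRRBBBBRBRR; options L={ 0 1 2 3 13/4 27/8 55/16 111/32 445/128 } R={ 1781/512 891/256 223/64 7/2 4 } so 3561/1024
step 15: add BLUE to get BBBBRRBBBBRBRRB; options L={ 0 1 2 3 13/4 27/8 55/16 111/32 445/128 3561/1024 } R={ 1781/512 891/256 223/64 7/2 4 } so 7123/2048

7123/2048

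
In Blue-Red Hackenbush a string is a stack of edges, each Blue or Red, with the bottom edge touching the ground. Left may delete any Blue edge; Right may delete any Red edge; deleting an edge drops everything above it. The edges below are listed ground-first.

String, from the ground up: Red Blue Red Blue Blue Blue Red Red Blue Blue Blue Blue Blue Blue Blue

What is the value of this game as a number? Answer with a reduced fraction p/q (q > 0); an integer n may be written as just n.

R: Left { none }, Right { 0 } ⇒ simplest -1
RB: Left { -1 }, Right { 0 } ⇒ simplest -1/2
RBR: Left { -1 }, Right { -1/2; 0 } ⇒ simplest -3/4
RBRB: Left { -1; -3/4 }, Right { -1/2; 0 } ⇒ simplest -5/8
RBRBB: Left { -1; -3/4; -5/8 }, Right { -1/2; 0 } ⇒ simplest -9/16
RBRBBB: Left { -1; -3/4; -5/8; -9/16 }, Right { -1/2; 0 } ⇒ simplest -17/32
RBRBBBR: Left { -1; -3/4; -5/8; -9/16 }, Right { -17/32; -1/2; 0 } ⇒ simplest -35/64
RBRBBBRR: Left { -1; -3/4; -5/8; -9/16 }, Right { -35/64; -17/32; -1/2; 0 } ⇒ simplest -71/128
RBRBBBRRB: Left { -1; -3/4; -5/8; -9/16; -71/128 }, Right { -35/64; -17/32; -1/2; 0 } ⇒ simplest -141/256
RBRBBBRRBB: Left { -1; -3/4; -5/8; -9/16; -71/128; -141/256 }, Right { -35/64; -17/32; -1/2; 0 } ⇒ simplest -281/512
RBRBBBRRBBB: Left { -1; -3/4; -5/8; -9/16; -71/128; -141/256; -281/512 }, Right { -35/64; -17/32; -1/2; 0 } ⇒ simplest -561/1024
RBRBBBRRBBBB: Left { -1; -3/4; -5/8; -9/16; -71/128; -141/256; -281/512; -561/1024 }, Right { -35/64; -17/32; -1/2; 0 } ⇒ simplest -1121/2048
RBRBBBRRBBBBB: Left { -1; -3/4; -5/8; -9/16; -71/128; -141/256; -281/512; -561/1024; -1121/2048 }, Right { -35/64; -17/32; -1/2; 0 } ⇒ simplest -2241/4096
RBRBBBRRBBBBBB: Left { -1; -3/4; -5/8; -9/16; -71/128; -141/256; -281/512; -561/1024; -1121/2048; -2241/4096 }, Right { -35/64; -17/32; -1/2; 0 } ⇒ simplest -4481/8192
RBRBBBRRBBBBBBB: Left { -1; -3/4; -5/8; -9/16; -71/128; -141/256; -281/512; -561/1024; -1121/2048; -2241/4096; -4481/8192 }, Right { -35/64; -17/32; -1/2; 0 } ⇒ simplest -8961/16384

-8961/16384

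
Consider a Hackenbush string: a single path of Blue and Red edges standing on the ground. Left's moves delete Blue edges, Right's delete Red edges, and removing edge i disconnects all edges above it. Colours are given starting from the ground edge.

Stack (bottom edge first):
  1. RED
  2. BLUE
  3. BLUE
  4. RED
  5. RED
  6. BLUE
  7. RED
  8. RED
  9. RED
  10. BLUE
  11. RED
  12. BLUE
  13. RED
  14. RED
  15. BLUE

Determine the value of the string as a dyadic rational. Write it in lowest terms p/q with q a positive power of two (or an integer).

-7085/16384

value_1 [R]  L=[·]  R=[0]  — -1
value_2 [RB]  L=[-1]  R=[0]  — -1/2
value_3 [RBB]  L=[-1,-1/2]  R=[0]  — -1/4
value_4 [RBBR]  L=[-1,-1/2]  R=[-1/4,0]  — -3/8
value_5 [RBBRR]  L=[-1,-1/2]  R=[-3/8,-1/4,0]  — -7/16
value_6 [RBBRRB]  L=[-1,-1/2,-7/16]  R=[-3/8,-1/4,0]  — -13/32
value_7 [RBBRRBR]  L=[-1,-1/2,-7/16]  R=[-13/32,-3/8,-1/4,0]  — -27/64
value_8 [RBBRRBRR]  L=[-1,-1/2,-7/16]  R=[-27/64,-13/32,-3/8,-1/4,0]  — -55/128
value_9 [RBBRRBRRR]  L=[-1,-1/2,-7/16]  R=[-55/128,-27/64,-13/32,-3/8,-1/4,0]  — -111/256
value_10 [RBBRRBRRRB]  L=[-1,-1/2,-7/16,-111/256]  R=[-55/128,-27/64,-13/32,-3/8,-1/4,0]  — -221/512
value_11 [RBBRRBRRRBR]  L=[-1,-1/2,-7/16,-111/256]  R=[-221/512,-55/128,-27/64,-13/32,-3/8,-1/4,0]  — -443/1024
value_12 [RBBRRBRRRBRB]  L=[-1,-1/2,-7/16,-111/256,-443/1024]  R=[-221/512,-55/128,-27/64,-13/32,-3/8,-1/4,0]  — -885/2048
value_13 [RBBRRBRRRBRBR]  L=[-1,-1/2,-7/16,-111/256,-443/1024]  R=[-885/2048,-221/512,-55/128,-27/64,-13/32,-3/8,-1/4,0]  — -1771/4096
value_14 [RBBRRBRRRBRBRR]  L=[-1,-1/2,-7/16,-111/256,-443/1024]  R=[-1771/4096,-885/2048,-221/512,-55/128,-27/64,-13/32,-3/8,-1/4,0]  — -3543/8192
value_15 [RBBRRBRRRBRBRRB]  L=[-1,-1/2,-7/16,-111/256,-443/1024,-3543/8192]  R=[-1771/4096,-885/2048,-221/512,-55/128,-27/64,-13/32,-3/8,-1/4,0]  — -7085/16384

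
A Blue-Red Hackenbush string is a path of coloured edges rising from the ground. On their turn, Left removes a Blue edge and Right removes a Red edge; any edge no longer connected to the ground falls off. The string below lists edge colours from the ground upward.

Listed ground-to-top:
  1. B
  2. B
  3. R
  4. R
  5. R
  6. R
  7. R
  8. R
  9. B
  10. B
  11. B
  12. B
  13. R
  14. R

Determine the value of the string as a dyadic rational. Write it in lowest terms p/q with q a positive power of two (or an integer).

B: Left { 0 }, Right { — } so simplest 1
BB: Left { 0,1 }, Right { — } so simplest 2
BBR: Left { 0,1 }, Right { 2 } so simplest 3/2
BBRR: Left { 0,1 }, Right { 3/2,2 } so simplest 5/4
BBRRR: Left { 0,1 }, Right { 5/4,3/2,2 } so simplest 9/8
BBRRRR: Left { 0,1 }, Right { 9/8,5/4,3/2,2 } so simplest 17/16
BBRRRRR: Left { 0,1 }, Right { 17/16,9/8,5/4,3/2,2 } so simplest 33/32
BBRRRRRR: Left { 0,1 }, Right { 33/32,17/16,9/8,5/4,3/2,2 } so simplest 65/64
BBRRRRRRB: Left { 0,1,65/64 }, Right { 33/32,17/16,9/8,5/4,3/2,2 } so simplest 131/128
BBRRRRRRBB: Left { 0,1,65/64,131/128 }, Right { 33/32,17/16,9/8,5/4,3/2,2 } so simplest 263/256
BBRRRRRRBBB: Left { 0,1,65/64,131/128,263/256 }, Right { 33/32,17/16,9/8,5/4,3/2,2 } so simplest 527/512
BBRRRRRRBBBB: Left { 0,1,65/64,131/128,263/256,527/512 }, Right { 33/32,17/16,9/8,5/4,3/2,2 } so simplest 1055/1024
BBRRRRRRBBBBR: Left { 0,1,65/64,131/128,263/256,527/512 }, Right { 1055/1024,33/32,17/16,9/8,5/4,3/2,2 } so simplest 2109/2048
BBRRRRRRBBBBRR: Left { 0,1,65/64,131/128,263/256,527/512 }, Right { 2109/2048,1055/1024,33/32,17/16,9/8,5/4,3/2,2 } so simplest 4217/4096

4217/4096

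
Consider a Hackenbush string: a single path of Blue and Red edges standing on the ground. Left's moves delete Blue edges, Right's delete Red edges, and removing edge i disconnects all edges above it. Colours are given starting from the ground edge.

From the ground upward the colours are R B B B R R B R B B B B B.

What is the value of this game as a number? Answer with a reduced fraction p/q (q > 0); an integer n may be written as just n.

Prefix values for R B B B R R B R B B B B B via {L|R} + simplicity:
step 1: add R to get R; options L={ · } R={ 0 } — -1
step 2: add B to get RB; options L={ -1 } R={ 0 } — -1/2
step 3: add B to get RBB; options L={ -1; -1/2 } R={ 0 } — -1/4
step 4: add B to get RBBB; options L={ -1; -1/2; -1/4 } R={ 0 } — -1/8
step 5: add R to get RBBBR; options L={ -1; -1/2; -1/4 } R={ -1/8; 0 } — -3/16
step 6: add R to get RBBBRR; options L={ -1; -1/2; -1/4 } R={ -3/16; -1/8; 0 } — -7/32
step 7: add B to get RBBBRRB; options L={ -1; -1/2; -1/4; -7/32 } R={ -3/16; -1/8; 0 } — -13/64
step 8: add R to get RBBBRRBR; options L={ -1; -1/2; -1/4; -7/32 } R={ -13/64; -3/16; -1/8; 0 } — -27/128
step 9: add B to get RBBBRRBRB; options L={ -1; -1/2; -1/4; -7/32; -27/128 } R={ -13/64; -3/16; -1/8; 0 } — -53/256
step 10: add B to get RBBBRRBRBB; options L={ -1; -1/2; -1/4; -7/32; -27/128; -53/256 } R={ -13/64; -3/16; -1/8; 0 } — -105/512
step 11: add B to get RBBBRRBRBBB; options L={ -1; -1/2; -1/4; -7/32; -27/128; -53/256; -105/512 } R={ -13/64; -3/16; -1/8; 0 } — -209/1024
step 12: add B to get RBBBRRBRBBBB; options L={ -1; -1/2; -1/4; -7/32; -27/128; -53/256; -105/512; -209/1024 } R={ -13/64; -3/16; -1/8; 0 } — -417/2048
step 13: add B to get RBBBRRBRBBBBB; options L={ -1; -1/2; -1/4; -7/32; -27/128; -53/256; -105/512; -209/1024; -417/2048 } R={ -13/64; -3/16; -1/8; 0 } — -833/4096

-833/4096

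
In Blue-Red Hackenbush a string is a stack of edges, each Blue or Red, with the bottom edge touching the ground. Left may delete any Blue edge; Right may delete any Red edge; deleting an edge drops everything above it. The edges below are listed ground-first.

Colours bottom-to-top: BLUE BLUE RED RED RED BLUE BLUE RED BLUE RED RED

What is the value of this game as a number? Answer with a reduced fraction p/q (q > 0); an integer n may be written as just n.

617/512

B: Left { 0 }, Right { ∅ } ⇒ simplest 1
BB: Left { 0; 1 }, Right { ∅ } ⇒ simplest 2
BBR: Left { 0; 1 }, Right { 2 } ⇒ simplest 3/2
BBRR: Left { 0; 1 }, Right { 3/2; 2 } ⇒ simplest 5/4
BBRRR: Left { 0; 1 }, Right { 5/4; 3/2; 2 } ⇒ simplest 9/8
BBRRRB: Left { 0; 1; 9/8 }, Right { 5/4; 3/2; 2 } ⇒ simplest 19/16
BBRRRBB: Left { 0; 1; 9/8; 19/16 }, Right { 5/4; 3/2; 2 } ⇒ simplest 39/32
BBRRRBBR: Left { 0; 1; 9/8; 19/16 }, Right { 39/32; 5/4; 3/2; 2 } ⇒ simplest 77/64
BBRRRBBRB: Left { 0; 1; 9/8; 19/16; 77/64 }, Right { 39/32; 5/4; 3/2; 2 } ⇒ simplest 155/128
BBRRRBBRBR: Left { 0; 1; 9/8; 19/16; 77/64 }, Right { 155/128; 39/32; 5/4; 3/2; 2 } ⇒ simplest 309/256
BBRRRBBRBRR: Left { 0; 1; 9/8; 19/16; 77/64 }, Right { 309/256; 155/128; 39/32; 5/4; 3/2; 2 } ⇒ simplest 617/512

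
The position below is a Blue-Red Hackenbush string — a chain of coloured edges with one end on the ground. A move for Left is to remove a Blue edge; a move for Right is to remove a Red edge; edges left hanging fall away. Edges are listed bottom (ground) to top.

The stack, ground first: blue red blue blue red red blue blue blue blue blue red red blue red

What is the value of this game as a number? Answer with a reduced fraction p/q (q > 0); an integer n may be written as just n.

Recurse on prefixes of the 15-edge string blue red blue blue red red blue blue blue blue blue red red blue red:
edge 1 of 15 (blue): { 0 |  } => 1
edge 2 of 15 (red): { 0 | 1 } => 1/2
edge 3 of 15 (blue): { 0 1/2 | 1 } => 3/4
edge 4 of 15 (blue): { 0 1/2 3/4 | 1 } => 7/8
edge 5 of 15 (red): { 0 1/2 3/4 | 7/8 1 } => 13/16
edge 6 of 15 (red): { 0 1/2 3/4 | 13/16 7/8 1 } => 25/32
edge 7 of 15 (blue): { 0 1/2 3/4 25/32 | 13/16 7/8 1 } => 51/64
edge 8 of 15 (blue): { 0 1/2 3/4 25/32 51/64 | 13/16 7/8 1 } => 103/128
edge 9 of 15 (blue): { 0 1/2 3/4 25/32 51/64 103/128 | 13/16 7/8 1 } => 207/256
edge 10 of 15 (blue): { 0 1/2 3/4 25/32 51/64 103/128 207/256 | 13/16 7/8 1 } => 415/512
edge 11 of 15 (blue): { 0 1/2 3/4 25/32 51/64 103/128 207/256 415/512 | 13/16 7/8 1 } => 831/1024
edge 12 of 15 (red): { 0 1/2 3/4 25/32 51/64 103/128 207/256 415/512 | 831/1024 13/16 7/8 1 } => 1661/2048
edge 13 of 15 (red): { 0 1/2 3/4 25/32 51/64 103/128 207/256 415/512 | 1661/2048 831/1024 13/16 7/8 1 } => 3321/4096
edge 14 of 15 (blue): { 0 1/2 3/4 25/32 51/64 103/128 207/256 415/512 3321/4096 | 1661/2048 831/1024 13/16 7/8 1 } => 6643/8192
edge 15 of 15 (red): { 0 1/2 3/4 25/32 51/64 103/128 207/256 415/512 3321/4096 | 6643/8192 1661/2048 831/1024 13/16 7/8 1 } => 13285/16384

13285/16384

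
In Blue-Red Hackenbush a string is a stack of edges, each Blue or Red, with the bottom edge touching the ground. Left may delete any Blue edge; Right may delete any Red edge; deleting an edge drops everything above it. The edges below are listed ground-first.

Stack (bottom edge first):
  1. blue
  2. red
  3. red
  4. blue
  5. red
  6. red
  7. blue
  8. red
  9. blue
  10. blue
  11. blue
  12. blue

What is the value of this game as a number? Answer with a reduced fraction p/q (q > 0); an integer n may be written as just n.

Prefix values for blue red red blue red red blue red blue blue blue blue via {L|R} + simplicity:
edge 1 of 12 (blue): { 0 | · } so 1
edge 2 of 12 (red): { 0 | 1 } so 1/2
edge 3 of 12 (red): { 0 | 1/2, 1 } so 1/4
edge 4 of 12 (blue): { 0, 1/4 | 1/2, 1 } so 3/8
edge 5 of 12 (red): { 0, 1/4 | 3/8, 1/2, 1 } so 5/16
edge 6 of 12 (red): { 0, 1/4 | 5/16, 3/8, 1/2, 1 } so 9/32
edge 7 of 12 (blue): { 0, 1/4, 9/32 | 5/16, 3/8, 1/2, 1 } so 19/64
edge 8 of 12 (red): { 0, 1/4, 9/32 | 19/64, 5/16, 3/8, 1/2, 1 } so 37/128
edge 9 of 12 (blue): { 0, 1/4, 9/32, 37/128 | 19/64, 5/16, 3/8, 1/2, 1 } so 75/256
edge 10 of 12 (blue): { 0, 1/4, 9/32, 37/128, 75/256 | 19/64, 5/16, 3/8, 1/2, 1 } so 151/512
edge 11 of 12 (blue): { 0, 1/4, 9/32, 37/128, 75/256, 151/512 | 19/64, 5/16, 3/8, 1/2, 1 } so 303/1024
edge 12 of 12 (blue): { 0, 1/4, 9/32, 37/128, 75/256, 151/512, 303/1024 | 19/64, 5/16, 3/8, 1/2, 1 } so 607/2048

607/2048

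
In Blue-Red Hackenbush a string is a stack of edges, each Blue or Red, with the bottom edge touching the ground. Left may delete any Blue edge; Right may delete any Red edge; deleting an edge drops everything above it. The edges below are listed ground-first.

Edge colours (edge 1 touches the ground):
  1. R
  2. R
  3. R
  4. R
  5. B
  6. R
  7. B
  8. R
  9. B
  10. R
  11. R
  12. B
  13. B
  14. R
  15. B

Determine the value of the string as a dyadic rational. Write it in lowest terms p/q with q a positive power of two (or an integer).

Build val(s[:k]) for k = 1..15, string s = R R R R B R B R B R R B B R B.
1 of 15 · R · max L −∞ · min R 0 → -1
2 of 15 · RR · max L −∞ · min R -1 → -2
3 of 15 · RRR · max L −∞ · min R -2 → -3
4 of 15 · RRRR · max L −∞ · min R -3 → -4
5 of 15 · RRRRB · max L -4 · min R -3 → -7/2
6 of 15 · RRRRBR · max L -4 · min R -7/2 → -15/4
7 of 15 · RRRRBRB · max L -15/4 · min R -7/2 → -29/8
8 of 15 · RRRRBRBR · max L -15/4 · min R -29/8 → -59/16
9 of 15 · RRRRBRBRB · max L -59/16 · min R -29/8 → -117/32
10 of 15 · RRRRBRBRBR · max L -59/16 · min R -117/32 → -235/64
11 of 15 · RRRRBRBRBRR · max L -59/16 · min R -235/64 → -471/128
12 of 15 · RRRRBRBRBRRB · max L -471/128 · min R -235/64 → -941/256
13 of 15 · RRRRBRBRBRRBB · max L -941/256 · min R -235/64 → -1881/512
14 of 15 · RRRRBRBRBRRBBR · max L -941/256 · min R -1881/512 → -3763/1024
15 of 15 · RRRRBRBRBRRBBRB · max L -3763/1024 · min R -1881/512 → -7525/2048

-7525/2048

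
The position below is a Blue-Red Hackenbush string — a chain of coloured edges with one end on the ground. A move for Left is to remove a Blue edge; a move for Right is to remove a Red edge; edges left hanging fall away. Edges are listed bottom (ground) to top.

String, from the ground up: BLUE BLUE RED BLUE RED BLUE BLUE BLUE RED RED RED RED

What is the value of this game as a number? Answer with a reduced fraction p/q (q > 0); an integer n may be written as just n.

Prefix values for BLUE BLUE RED BLUE RED BLUE BLUE BLUE RED RED RED RED via {L|R} + simplicity:
1 of 12 · B · max L 0 · min R +∞ => 1
2 of 12 · BB · max L 1 · min R +∞ => 2
3 of 12 · BBR · max L 1 · min R 2 => 3/2
4 of 12 · BBRB · max L 3/2 · min R 2 => 7/4
5 of 12 · BBRBR · max L 3/2 · min R 7/4 => 13/8
6 of 12 · BBRBRB · max L 13/8 · min R 7/4 => 27/16
7 of 12 · BBRBRBB · max L 27/16 · min R 7/4 => 55/32
8 of 12 · BBRBRBBB · max L 55/32 · min R 7/4 => 111/64
9 of 12 · BBRBRBBBR · max L 55/32 · min R 111/64 => 221/128
10 of 12 · BBRBRBBBRR · max L 55/32 · min R 221/128 => 441/256
11 of 12 · BBRBRBBBRRR · max L 55/32 · min R 441/256 => 881/512
12 of 12 · BBRBRBBBRRRR · max L 55/32 · min R 881/512 => 1761/1024

1761/1024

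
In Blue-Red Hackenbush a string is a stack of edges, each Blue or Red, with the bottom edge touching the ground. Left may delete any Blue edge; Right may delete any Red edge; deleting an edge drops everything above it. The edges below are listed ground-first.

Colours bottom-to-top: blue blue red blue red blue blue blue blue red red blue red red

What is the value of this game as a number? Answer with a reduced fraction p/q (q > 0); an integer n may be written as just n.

7113/4096

edge 1 of 14 (blue): { 0 | ∅ } gives 1
edge 2 of 14 (blue): { 0; 1 | ∅ } gives 2
edge 3 of 14 (red): { 0; 1 | 2 } gives 3/2
edge 4 of 14 (blue): { 0; 1; 3/2 | 2 } gives 7/4
edge 5 of 14 (red): { 0; 1; 3/2 | 7/4; 2 } gives 13/8
edge 6 of 14 (blue): { 0; 1; 3/2; 13/8 | 7/4; 2 } gives 27/16
edge 7 of 14 (blue): { 0; 1; 3/2; 13/8; 27/16 | 7/4; 2 } gives 55/32
edge 8 of 14 (blue): { 0; 1; 3/2; 13/8; 27/16; 55/32 | 7/4; 2 } gives 111/64
edge 9 of 14 (blue): { 0; 1; 3/2; 13/8; 27/16; 55/32; 111/64 | 7/4; 2 } gives 223/128
edge 10 of 14 (red): { 0; 1; 3/2; 13/8; 27/16; 55/32; 111/64 | 223/128; 7/4; 2 } gives 445/256
edge 11 of 14 (red): { 0; 1; 3/2; 13/8; 27/16; 55/32; 111/64 | 445/256; 223/128; 7/4; 2 } gives 889/512
edge 12 of 14 (blue): { 0; 1; 3/2; 13/8; 27/16; 55/32; 111/64; 889/512 | 445/256; 223/128; 7/4; 2 } gives 1779/1024
edge 13 of 14 (red): { 0; 1; 3/2; 13/8; 27/16; 55/32; 111/64; 889/512 | 1779/1024; 445/256; 223/128; 7/4; 2 } gives 3557/2048
edge 14 of 14 (red): { 0; 1; 3/2; 13/8; 27/16; 55/32; 111/64; 889/512 | 3557/2048; 1779/1024; 445/256; 223/128; 7/4; 2 } gives 7113/4096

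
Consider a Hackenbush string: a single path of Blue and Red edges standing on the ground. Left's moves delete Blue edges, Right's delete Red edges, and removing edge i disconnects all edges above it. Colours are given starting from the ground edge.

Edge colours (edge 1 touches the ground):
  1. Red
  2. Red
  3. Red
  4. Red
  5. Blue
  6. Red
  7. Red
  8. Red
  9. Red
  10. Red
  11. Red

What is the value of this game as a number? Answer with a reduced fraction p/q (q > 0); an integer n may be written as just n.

-511/128

step 1: add Red to get R; options L={ · } R={ 0 } = -1
step 2: add Red to get RR; options L={ · } R={ -1 0 } = -2
step 3: add Red to get RRR; options L={ · } R={ -2 -1 0 } = -3
step 4: add Red to get RRRR; options L={ · } R={ -3 -2 -1 0 } = -4
step 5: add Blue to get RRRRB; options L={ -4 } R={ -3 -2 -1 0 } = -7/2
step 6: add Red to get RRRRBR; options L={ -4 } R={ -7/2 -3 -2 -1 0 } = -15/4
step 7: add Red to get RRRRBRR; options L={ -4 } R={ -15/4 -7/2 -3 -2 -1 0 } = -31/8
step 8: add Red to get RRRRBRRR; options L={ -4 } R={ -31/8 -15/4 -7/2 -3 -2 -1 0 } = -63/16
step 9: add Red to get RRRRBRRRR; options L={ -4 } R={ -63/16 -31/8 -15/4 -7/2 -3 -2 -1 0 } = -127/32
step 10: add Red to get RRRRBRRRRR; options L={ -4 } R={ -127/32 -63/16 -31/8 -15/4 -7/2 -3 -2 -1 0 } = -255/64
step 11: add Red to get RRRRBRRRRRR; options L={ -4 } R={ -255/64 -127/32 -63/16 -31/8 -15/4 -7/2 -3 -2 -1 0 } = -511/128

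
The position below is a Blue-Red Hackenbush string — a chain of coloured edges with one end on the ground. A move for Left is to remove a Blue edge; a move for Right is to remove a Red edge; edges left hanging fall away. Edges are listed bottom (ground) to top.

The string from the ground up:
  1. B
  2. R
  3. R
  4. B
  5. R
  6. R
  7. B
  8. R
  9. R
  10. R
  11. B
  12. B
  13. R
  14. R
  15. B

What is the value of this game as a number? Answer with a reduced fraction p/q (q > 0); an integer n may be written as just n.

4659/16384

G_1 [B]  L=[0]  R=[none]  gives 1
G_2 [BR]  L=[0]  R=[1]  gives 1/2
G_3 [BRR]  L=[0]  R=[1/2, 1]  gives 1/4
G_4 [BRRB]  L=[0, 1/4]  R=[1/2, 1]  gives 3/8
G_5 [BRRBR]  L=[0, 1/4]  R=[3/8, 1/2, 1]  gives 5/16
G_6 [BRRBRR]  L=[0, 1/4]  R=[5/16, 3/8, 1/2, 1]  gives 9/32
G_7 [BRRBRRB]  L=[0, 1/4, 9/32]  R=[5/16, 3/8, 1/2, 1]  gives 19/64
G_8 [BRRBRRBR]  L=[0, 1/4, 9/32]  R=[19/64, 5/16, 3/8, 1/2, 1]  gives 37/128
G_9 [BRRBRRBRR]  L=[0, 1/4, 9/32]  R=[37/128, 19/64, 5/16, 3/8, 1/2, 1]  gives 73/256
G_10 [BRRBRRBRRR]  L=[0, 1/4, 9/32]  R=[73/256, 37/128, 19/64, 5/16, 3/8, 1/2, 1]  gives 145/512
G_11 [BRRBRRBRRRB]  L=[0, 1/4, 9/32, 145/512]  R=[73/256, 37/128, 19/64, 5/16, 3/8, 1/2, 1]  gives 291/1024
G_12 [BRRBRRBRRRBB]  L=[0, 1/4, 9/32, 145/512, 291/1024]  R=[73/256, 37/128, 19/64, 5/16, 3/8, 1/2, 1]  gives 583/2048
G_13 [BRRBRRBRRRBBR]  L=[0, 1/4, 9/32, 145/512, 291/1024]  R=[583/2048, 73/256, 37/128, 19/64, 5/16, 3/8, 1/2, 1]  gives 1165/4096
G_14 [BRRBRRBRRRBBRR]  L=[0, 1/4, 9/32, 145/512, 291/1024]  R=[1165/4096, 583/2048, 73/256, 37/128, 19/64, 5/16, 3/8, 1/2, 1]  gives 2329/8192
G_15 [BRRBRRBRRRBBRRB]  L=[0, 1/4, 9/32, 145/512, 291/1024, 2329/8192]  R=[1165/4096, 583/2048, 73/256, 37/128, 19/64, 5/16, 3/8, 1/2, 1]  gives 4659/16384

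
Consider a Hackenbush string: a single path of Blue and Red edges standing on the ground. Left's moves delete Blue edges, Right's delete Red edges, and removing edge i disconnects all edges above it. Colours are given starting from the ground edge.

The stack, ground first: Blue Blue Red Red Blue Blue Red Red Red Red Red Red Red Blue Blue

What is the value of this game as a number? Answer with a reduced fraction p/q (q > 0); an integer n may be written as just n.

11271/8192

Build G(s[:k]) for k = 1..15, string s = Blue Blue Red Red Blue Blue Red Red Red Red Red Red Red Blue Blue.
G_1 [B]  L=[0]  R=[]  — 1
G_2 [BB]  L=[0,1]  R=[]  — 2
G_3 [BBR]  L=[0,1]  R=[2]  — 3/2
G_4 [BBRR]  L=[0,1]  R=[3/2,2]  — 5/4
G_5 [BBRRB]  L=[0,1,5/4]  R=[3/2,2]  — 11/8
G_6 [BBRRBB]  L=[0,1,5/4,11/8]  R=[3/2,2]  — 23/16
G_7 [BBRRBBR]  L=[0,1,5/4,11/8]  R=[23/16,3/2,2]  — 45/32
G_8 [BBRRBBRR]  L=[0,1,5/4,11/8]  R=[45/32,23/16,3/2,2]  — 89/64
G_9 [BBRRBBRRR]  L=[0,1,5/4,11/8]  R=[89/64,45/32,23/16,3/2,2]  — 177/128
G_10 [BBRRBBRRRR]  L=[0,1,5/4,11/8]  R=[177/128,89/64,45/32,23/16,3/2,2]  — 353/256
G_11 [BBRRBBRRRRR]  L=[0,1,5/4,11/8]  R=[353/256,177/128,89/64,45/32,23/16,3/2,2]  — 705/512
G_12 [BBRRBBRRRRRR]  L=[0,1,5/4,11/8]  R=[705/512,353/256,177/128,89/64,45/32,23/16,3/2,2]  — 1409/1024
G_13 [BBRRBBRRRRRRR]  L=[0,1,5/4,11/8]  R=[1409/1024,705/512,353/256,177/128,89/64,45/32,23/16,3/2,2]  — 2817/2048
G_14 [BBRRBBRRRRRRRB]  L=[0,1,5/4,11/8,2817/2048]  R=[1409/1024,705/512,353/256,177/128,89/64,45/32,23/16,3/2,2]  — 5635/4096
G_15 [BBRRBBRRRRRRRBB]  L=[0,1,5/4,11/8,2817/2048,5635/4096]  R=[1409/1024,705/512,353/256,177/128,89/64,45/32,23/16,3/2,2]  — 11271/8192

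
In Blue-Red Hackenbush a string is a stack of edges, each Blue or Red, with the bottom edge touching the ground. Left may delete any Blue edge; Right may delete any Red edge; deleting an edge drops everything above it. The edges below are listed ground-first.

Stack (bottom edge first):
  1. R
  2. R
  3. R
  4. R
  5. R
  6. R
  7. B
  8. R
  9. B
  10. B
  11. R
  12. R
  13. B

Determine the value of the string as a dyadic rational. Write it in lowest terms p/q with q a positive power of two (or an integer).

step 1: add R to get R; options L={ (no moves) } R={ 0 } -> -1
step 2: add R to get RR; options L={ (no moves) } R={ -1 0 } -> -2
step 3: add R to get RRR; options L={ (no moves) } R={ -2 -1 0 } -> -3
step 4: add R to get RRRR; options L={ (no moves) } R={ -3 -2 -1 0 } -> -4
step 5: add R to get RRRRR; options L={ (no moves) } R={ -4 -3 -2 -1 0 } -> -5
step 6: add R to get RRRRRR; options L={ (no moves) } R={ -5 -4 -3 -2 -1 0 } -> -6
step 7: add B to get RRRRRRB; options L={ -6 } R={ -5 -4 -3 -2 -1 0 } -> -11/2
step 8: add R to get RRRRRRBR; options L={ -6 } R={ -11/2 -5 -4 -3 -2 -1 0 } -> -23/4
step 9: add B to get RRRRRRBRB; options L={ -6 -23/4 } R={ -11/2 -5 -4 -3 -2 -1 0 } -> -45/8
step 10: add B to get RRRRRRBRBB; options L={ -6 -23/4 -45/8 } R={ -11/2 -5 -4 -3 -2 -1 0 } -> -89/16
step 11: add R to get RRRRRRBRBBR; options L={ -6 -23/4 -45/8 } R={ -89/16 -11/2 -5 -4 -3 -2 -1 0 } -> -179/32
step 12: add R to get RRRRRRBRBBRR; options L={ -6 -23/4 -45/8 } R={ -179/32 -89/16 -11/2 -5 -4 -3 -2 -1 0 } -> -359/64
step 13: add B to get RRRRRRBRBBRRB; options L={ -6 -23/4 -45/8 -359/64 } R={ -179/32 -89/16 -11/2 -5 -4 -3 -2 -1 0 } -> -717/128

-717/128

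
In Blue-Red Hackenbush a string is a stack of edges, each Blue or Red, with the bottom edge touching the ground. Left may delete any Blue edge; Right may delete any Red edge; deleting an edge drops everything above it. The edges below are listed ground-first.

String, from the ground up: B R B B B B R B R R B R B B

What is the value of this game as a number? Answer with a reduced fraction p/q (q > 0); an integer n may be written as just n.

7831/8192

Recurse on prefixes of the 14-edge string B R B B B B R B R R B R B B:
val(B) = { 0 | (no moves) } — 1
val(BR) = { 0 | 1 } — 1/2
val(BRB) = { 0, 1/2 | 1 } — 3/4
val(BRBB) = { 0, 1/2, 3/4 | 1 } — 7/8
val(BRBBB) = { 0, 1/2, 3/4, 7/8 | 1 } — 15/16
val(BRBBBB) = { 0, 1/2, 3/4, 7/8, 15/16 | 1 } — 31/32
val(BRBBBBR) = { 0, 1/2, 3/4, 7/8, 15/16 | 31/32, 1 } — 61/64
val(BRBBBBRB) = { 0, 1/2, 3/4, 7/8, 15/16, 61/64 | 31/32, 1 } — 123/128
val(BRBBBBRBR) = { 0, 1/2, 3/4, 7/8, 15/16, 61/64 | 123/128, 31/32, 1 } — 245/256
val(BRBBBBRBRR) = { 0, 1/2, 3/4, 7/8, 15/16, 61/64 | 245/256, 123/128, 31/32, 1 } — 489/512
val(BRBBBBRBRRB) = { 0, 1/2, 3/4, 7/8, 15/16, 61/64, 489/512 | 245/256, 123/128, 31/32, 1 } — 979/1024
val(BRBBBBRBRRBR) = { 0, 1/2, 3/4, 7/8, 15/16, 61/64, 489/512 | 979/1024, 245/256, 123/128, 31/32, 1 } — 1957/2048
val(BRBBBBRBRRBRB) = { 0, 1/2, 3/4, 7/8, 15/16, 61/64, 489/512, 1957/2048 | 979/1024, 245/256, 123/128, 31/32, 1 } — 3915/4096
val(BRBBBBRBRRBRBB) = { 0, 1/2, 3/4, 7/8, 15/16, 61/64, 489/512, 1957/2048, 3915/4096 | 979/1024, 245/256, 123/128, 31/32, 1 } — 7831/8192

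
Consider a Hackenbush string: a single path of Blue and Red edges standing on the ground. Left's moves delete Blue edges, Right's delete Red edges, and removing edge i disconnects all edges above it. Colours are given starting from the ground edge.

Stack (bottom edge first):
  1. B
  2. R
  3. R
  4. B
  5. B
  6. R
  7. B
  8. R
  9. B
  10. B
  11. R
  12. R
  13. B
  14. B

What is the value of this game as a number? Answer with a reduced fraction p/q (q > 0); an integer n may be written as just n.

3431/8192

B: Left { 0 }, Right { ∅ } — simplest 1
BR: Left { 0 }, Right { 1 } — simplest 1/2
BRR: Left { 0 }, Right { 1/2 1 } — simplest 1/4
BRRB: Left { 0 1/4 }, Right { 1/2 1 } — simplest 3/8
BRRBB: Left { 0 1/4 3/8 }, Right { 1/2 1 } — simplest 7/16
BRRBBR: Left { 0 1/4 3/8 }, Right { 7/16 1/2 1 } — simplest 13/32
BRRBBRB: Left { 0 1/4 3/8 13/32 }, Right { 7/16 1/2 1 } — simplest 27/64
BRRBBRBR: Left { 0 1/4 3/8 13/32 }, Right { 27/64 7/16 1/2 1 } — simplest 53/128
BRRBBRBRB: Left { 0 1/4 3/8 13/32 53/128 }, Right { 27/64 7/16 1/2 1 } — simplest 107/256
BRRBBRBRBB: Left { 0 1/4 3/8 13/32 53/128 107/256 }, Right { 27/64 7/16 1/2 1 } — simplest 215/512
BRRBBRBRBBR: Left { 0 1/4 3/8 13/32 53/128 107/256 }, Right { 215/512 27/64 7/16 1/2 1 } — simplest 429/1024
BRRBBRBRBBRR: Left { 0 1/4 3/8 13/32 53/128 107/256 }, Right { 429/1024 215/512 27/64 7/16 1/2 1 } — simplest 857/2048
BRRBBRBRBBRRB: Left { 0 1/4 3/8 13/32 53/128 107/256 857/2048 }, Right { 429/1024 215/512 27/64 7/16 1/2 1 } — simplest 1715/4096
BRRBBRBRBBRRBB: Left { 0 1/4 3/8 13/32 53/128 107/256 857/2048 1715/4096 }, Right { 429/1024 215/512 27/64 7/16 1/2 1 } — simplest 3431/8192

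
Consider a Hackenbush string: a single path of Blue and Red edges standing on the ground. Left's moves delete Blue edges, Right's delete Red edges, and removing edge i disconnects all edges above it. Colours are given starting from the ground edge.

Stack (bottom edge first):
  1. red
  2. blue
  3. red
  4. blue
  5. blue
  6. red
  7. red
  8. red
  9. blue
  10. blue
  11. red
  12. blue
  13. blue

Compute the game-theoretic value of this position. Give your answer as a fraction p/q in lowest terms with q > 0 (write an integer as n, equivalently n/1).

-2505/4096

v(r) = { · | 0 } → -1
v(rb) = { -1 | 0 } → -1/2
v(rbr) = { -1 | -1/2; 0 } → -3/4
v(rbrb) = { -1; -3/4 | -1/2; 0 } → -5/8
v(rbrbb) = { -1; -3/4; -5/8 | -1/2; 0 } → -9/16
v(rbrbbr) = { -1; -3/4; -5/8 | -9/16; -1/2; 0 } → -19/32
v(rbrbbrr) = { -1; -3/4; -5/8 | -19/32; -9/16; -1/2; 0 } → -39/64
v(rbrbbrrr) = { -1; -3/4; -5/8 | -39/64; -19/32; -9/16; -1/2; 0 } → -79/128
v(rbrbbrrrb) = { -1; -3/4; -5/8; -79/128 | -39/64; -19/32; -9/16; -1/2; 0 } → -157/256
v(rbrbbrrrbb) = { -1; -3/4; -5/8; -79/128; -157/256 | -39/64; -19/32; -9/16; -1/2; 0 } → -313/512
v(rbrbbrrrbbr) = { -1; -3/4; -5/8; -79/128; -157/256 | -313/512; -39/64; -19/32; -9/16; -1/2; 0 } → -627/1024
v(rbrbbrrrbbrb) = { -1; -3/4; -5/8; -79/128; -157/256; -627/1024 | -313/512; -39/64; -19/32; -9/16; -1/2; 0 } → -1253/2048
v(rbrbbrrrbbrbb) = { -1; -3/4; -5/8; -79/128; -157/256; -627/1024; -1253/2048 | -313/512; -39/64; -19/32; -9/16; -1/2; 0 } → -2505/4096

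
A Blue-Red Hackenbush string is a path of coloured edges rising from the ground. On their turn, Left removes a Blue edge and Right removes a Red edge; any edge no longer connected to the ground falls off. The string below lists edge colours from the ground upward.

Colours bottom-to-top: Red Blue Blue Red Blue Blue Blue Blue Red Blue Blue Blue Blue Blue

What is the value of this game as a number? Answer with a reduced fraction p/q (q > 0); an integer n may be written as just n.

R: Left { none }, Right { 0 } = simplest -1
RB: Left { -1 }, Right { 0 } = simplest -1/2
RBB: Left { -1, -1/2 }, Right { 0 } = simplest -1/4
RBBR: Left { -1, -1/2 }, Right { -1/4, 0 } = simplest -3/8
RBBRB: Left { -1, -1/2, -3/8 }, Right { -1/4, 0 } = simplest -5/16
RBBRBB: Left { -1, -1/2, -3/8, -5/16 }, Right { -1/4, 0 } = simplest -9/32
RBBRBBB: Left { -1, -1/2, -3/8, -5/16, -9/32 }, Right { -1/4, 0 } = simplest -17/64
RBBRBBBB: Left { -1, -1/2, -3/8, -5/16, -9/32, -17/64 }, Right { -1/4, 0 } = simplest -33/128
RBBRBBBBR: Left { -1, -1/2, -3/8, -5/16, -9/32, -17/64 }, Right { -33/128, -1/4, 0 } = simplest -67/256
RBBRBBBBRB: Left { -1, -1/2, -3/8, -5/16, -9/32, -17/64, -67/256 }, Right { -33/128, -1/4, 0 } = simplest -133/512
RBBRBBBBRBB: Left { -1, -1/2, -3/8, -5/16, -9/32, -17/64, -67/256, -133/512 }, Right { -33/128, -1/4, 0 } = simplest -265/1024
RBBRBBBBRBBB: Left { -1, -1/2, -3/8, -5/16, -9/32, -17/64, -67/256, -133/512, -265/1024 }, Right { -33/128, -1/4, 0 } = simplest -529/2048
RBBRBBBBRBBBB: Left { -1, -1/2, -3/8, -5/16, -9/32, -17/64, -67/256, -133/512, -265/1024, -529/2048 }, Right { -33/128, -1/4, 0 } = simplest -1057/4096
RBBRBBBBRBBBBB: Left { -1, -1/2, -3/8, -5/16, -9/32, -17/64, -67/256, -133/512, -265/1024, -529/2048, -1057/4096 }, Right { -33/128, -1/4, 0 } = simplest -2113/8192

-2113/8192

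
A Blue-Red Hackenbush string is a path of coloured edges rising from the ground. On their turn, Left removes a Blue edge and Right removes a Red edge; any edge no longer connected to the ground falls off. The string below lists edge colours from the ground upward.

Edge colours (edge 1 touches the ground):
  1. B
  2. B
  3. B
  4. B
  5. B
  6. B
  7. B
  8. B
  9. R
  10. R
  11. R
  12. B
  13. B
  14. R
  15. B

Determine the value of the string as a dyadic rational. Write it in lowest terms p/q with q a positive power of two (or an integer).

Recurse on prefixes of the 15-edge string B B B B B B B B R R R B B R B:
value_1 [B]  L=[0]  R=[none]  = 1
value_2 [BB]  L=[0,1]  R=[none]  = 2
value_3 [BBB]  L=[0,1,2]  R=[none]  = 3
value_4 [BBBB]  L=[0,1,2,3]  R=[none]  = 4
value_5 [BBBBB]  L=[0,1,2,3,4]  R=[none]  = 5
value_6 [BBBBBB]  L=[0,1,2,3,4,5]  R=[none]  = 6
value_7 [BBBBBBB]  L=[0,1,2,3,4,5,6]  R=[none]  = 7
value_8 [BBBBBBBB]  L=[0,1,2,3,4,5,6,7]  R=[none]  = 8
value_9 [BBBBBBBBR]  L=[0,1,2,3,4,5,6,7]  R=[8]  = 15/2
value_10 [BBBBBBBBRR]  L=[0,1,2,3,4,5,6,7]  R=[15/2,8]  = 29/4
value_11 [BBBBBBBBRRR]  L=[0,1,2,3,4,5,6,7]  R=[29/4,15/2,8]  = 57/8
value_12 [BBBBBBBBRRRB]  L=[0,1,2,3,4,5,6,7,57/8]  R=[29/4,15/2,8]  = 115/16
value_13 [BBBBBBBBRRRBB]  L=[0,1,2,3,4,5,6,7,57/8,115/16]  R=[29/4,15/2,8]  = 231/32
value_14 [BBBBBBBBRRRBBR]  L=[0,1,2,3,4,5,6,7,57/8,115/16]  R=[231/32,29/4,15/2,8]  = 461/64
value_15 [BBBBBBBBRRRBBRB]  L=[0,1,2,3,4,5,6,7,57/8,115/16,461/64]  R=[231/32,29/4,15/2,8]  = 923/128

923/128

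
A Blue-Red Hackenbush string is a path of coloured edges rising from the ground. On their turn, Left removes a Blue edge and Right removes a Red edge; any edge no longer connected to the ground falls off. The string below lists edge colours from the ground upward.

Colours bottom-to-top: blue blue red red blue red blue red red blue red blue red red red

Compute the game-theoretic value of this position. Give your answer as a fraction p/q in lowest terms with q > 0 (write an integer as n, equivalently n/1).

10833/8192

g_1 [b]  L=[0]  R=[∅]  so 1
g_2 [bb]  L=[0 1]  R=[∅]  so 2
g_3 [bbr]  L=[0 1]  R=[2]  so 3/2
g_4 [bbrr]  L=[0 1]  R=[3/2 2]  so 5/4
g_5 [bbrrb]  L=[0 1 5/4]  R=[3/2 2]  so 11/8
g_6 [bbrrbr]  L=[0 1 5/4]  R=[11/8 3/2 2]  so 21/16
g_7 [bbrrbrb]  L=[0 1 5/4 21/16]  R=[11/8 3/2 2]  so 43/32
g_8 [bbrrbrbr]  L=[0 1 5/4 21/16]  R=[43/32 11/8 3/2 2]  so 85/64
g_9 [bbrrbrbrr]  L=[0 1 5/4 21/16]  R=[85/64 43/32 11/8 3/2 2]  so 169/128
g_10 [bbrrbrbrrb]  L=[0 1 5/4 21/16 169/128]  R=[85/64 43/32 11/8 3/2 2]  so 339/256
g_11 [bbrrbrbrrbr]  L=[0 1 5/4 21/16 169/128]  R=[339/256 85/64 43/32 11/8 3/2 2]  so 677/512
g_12 [bbrrbrbrrbrb]  L=[0 1 5/4 21/16 169/128 677/512]  R=[339/256 85/64 43/32 11/8 3/2 2]  so 1355/1024
g_13 [bbrrbrbrrbrbr]  L=[0 1 5/4 21/16 169/128 677/512]  R=[1355/1024 339/256 85/64 43/32 11/8 3/2 2]  so 2709/2048
g_14 [bbrrbrbrrbrbrr]  L=[0 1 5/4 21/16 169/128 677/512]  R=[2709/2048 1355/1024 339/256 85/64 43/32 11/8 3/2 2]  so 5417/4096
g_15 [bbrrbrbrrbrbrrr]  L=[0 1 5/4 21/16 169/128 677/512]  R=[5417/4096 2709/2048 1355/1024 339/256 85/64 43/32 11/8 3/2 2]  so 10833/8192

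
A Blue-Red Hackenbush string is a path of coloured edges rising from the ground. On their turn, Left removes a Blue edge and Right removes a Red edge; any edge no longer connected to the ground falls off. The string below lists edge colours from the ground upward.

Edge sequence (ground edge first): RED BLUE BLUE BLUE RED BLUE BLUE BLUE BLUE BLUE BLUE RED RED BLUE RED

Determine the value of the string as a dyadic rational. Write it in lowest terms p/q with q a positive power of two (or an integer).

-2075/16384

Recurse on prefixes of the 15-edge string RED BLUE BLUE BLUE RED BLUE BLUE BLUE BLUE BLUE BLUE RED RED BLUE RED:
g(R) = { (no moves) | 0 } ⇒ -1
g(RB) = { -1 | 0 } ⇒ -1/2
g(RBB) = { -1,-1/2 | 0 } ⇒ -1/4
g(RBBB) = { -1,-1/2,-1/4 | 0 } ⇒ -1/8
g(RBBBR) = { -1,-1/2,-1/4 | -1/8,0 } ⇒ -3/16
g(RBBBRB) = { -1,-1/2,-1/4,-3/16 | -1/8,0 } ⇒ -5/32
g(RBBBRBB) = { -1,-1/2,-1/4,-3/16,-5/32 | -1/8,0 } ⇒ -9/64
g(RBBBRBBB) = { -1,-1/2,-1/4,-3/16,-5/32,-9/64 | -1/8,0 } ⇒ -17/128
g(RBBBRBBBB) = { -1,-1/2,-1/4,-3/16,-5/32,-9/64,-17/128 | -1/8,0 } ⇒ -33/256
g(RBBBRBBBBB) = { -1,-1/2,-1/4,-3/16,-5/32,-9/64,-17/128,-33/256 | -1/8,0 } ⇒ -65/512
g(RBBBRBBBBBB) = { -1,-1/2,-1/4,-3/16,-5/32,-9/64,-17/128,-33/256,-65/512 | -1/8,0 } ⇒ -129/1024
g(RBBBRBBBBBBR) = { -1,-1/2,-1/4,-3/16,-5/32,-9/64,-17/128,-33/256,-65/512 | -129/1024,-1/8,0 } ⇒ -259/2048
g(RBBBRBBBBBBRR) = { -1,-1/2,-1/4,-3/16,-5/32,-9/64,-17/128,-33/256,-65/512 | -259/2048,-129/1024,-1/8,0 } ⇒ -519/4096
g(RBBBRBBBBBBRRB) = { -1,-1/2,-1/4,-3/16,-5/32,-9/64,-17/128,-33/256,-65/512,-519/4096 | -259/2048,-129/1024,-1/8,0 } ⇒ -1037/8192
g(RBBBRBBBBBBRRBR) = { -1,-1/2,-1/4,-3/16,-5/32,-9/64,-17/128,-33/256,-65/512,-519/4096 | -1037/8192,-259/2048,-129/1024,-1/8,0 } ⇒ -2075/16384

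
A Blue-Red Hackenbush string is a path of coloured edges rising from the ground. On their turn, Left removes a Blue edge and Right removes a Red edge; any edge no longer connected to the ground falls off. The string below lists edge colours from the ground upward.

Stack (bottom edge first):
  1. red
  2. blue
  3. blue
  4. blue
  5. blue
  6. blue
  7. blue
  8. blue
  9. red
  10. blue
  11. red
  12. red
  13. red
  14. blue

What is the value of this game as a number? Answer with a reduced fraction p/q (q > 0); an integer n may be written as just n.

Build value(s[:k]) for k = 1..14, string s = red blue blue blue blue blue blue blue red blue red red red blue.
1 of 14 · r · max L −∞ · min R 0 — -1
2 of 14 · rb · max L -1 · min R 0 — -1/2
3 of 14 · rbb · max L -1/2 · min R 0 — -1/4
4 of 14 · rbbb · max L -1/4 · min R 0 — -1/8
5 of 14 · rbbbb · max L -1/8 · min R 0 — -1/16
6 of 14 · rbbbbb · max L -1/16 · min R 0 — -1/32
7 of 14 · rbbbbbb · max L -1/32 · min R 0 — -1/64
8 of 14 · rbbbbbbb · max L -1/64 · min R 0 — -1/128
9 of 14 · rbbbbbbbr · max L -1/64 · min R -1/128 — -3/256
10 of 14 · rbbbbbbbrb · max L -3/256 · min R -1/128 — -5/512
11 of 14 · rbbbbbbbrbr · max L -3/256 · min R -5/512 — -11/1024
12 of 14 · rbbbbbbbrbrr · max L -3/256 · min R -11/1024 — -23/2048
13 of 14 · rbbbbbbbrbrrr · max L -3/256 · min R -23/2048 — -47/4096
14 of 14 · rbbbbbbbrbrrrb · max L -47/4096 · min R -23/2048 — -93/8192

-93/8192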